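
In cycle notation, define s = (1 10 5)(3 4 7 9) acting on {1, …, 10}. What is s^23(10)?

10 lies in the 3-cycle (1 10 5).
On a 3-cycle, s^3 is the identity, so s^23 = s^2 there (23 ≡ 2 mod 3).
Advancing 2 steps from 10: 10 → 5 → 1.

1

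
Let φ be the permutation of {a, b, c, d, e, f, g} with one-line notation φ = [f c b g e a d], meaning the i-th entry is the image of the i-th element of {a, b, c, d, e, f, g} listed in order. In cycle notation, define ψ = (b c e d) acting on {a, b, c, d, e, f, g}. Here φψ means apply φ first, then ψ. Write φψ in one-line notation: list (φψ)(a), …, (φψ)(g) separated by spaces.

Chase each element through φ then ψ: a → f → f; b → c → e; c → b → c; d → g → g; e → e → d; f → a → a; g → d → b.
Collecting the images, φψ = [f e c g d a b].

f e c g d a b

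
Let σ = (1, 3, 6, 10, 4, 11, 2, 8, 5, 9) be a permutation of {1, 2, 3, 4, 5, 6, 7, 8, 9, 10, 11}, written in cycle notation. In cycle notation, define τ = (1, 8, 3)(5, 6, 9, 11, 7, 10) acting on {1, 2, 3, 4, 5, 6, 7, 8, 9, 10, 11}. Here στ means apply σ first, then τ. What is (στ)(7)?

First apply σ: σ(7) = 7, then τ(7) = 10. Thus (στ)(7) = 10.

10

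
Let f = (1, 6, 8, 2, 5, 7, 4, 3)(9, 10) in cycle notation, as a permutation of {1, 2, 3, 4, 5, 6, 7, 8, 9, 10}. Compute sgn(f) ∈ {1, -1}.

The cycle lengths are 8, 2.
A cycle of length ℓ contributes ℓ−1 transpositions, so f is a product of 7 + 1 = 8 transpositions — even.

1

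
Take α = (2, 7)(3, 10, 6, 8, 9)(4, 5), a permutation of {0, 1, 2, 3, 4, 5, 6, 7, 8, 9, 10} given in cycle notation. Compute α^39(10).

10 lies in the 5-cycle (3, 10, 6, 8, 9).
Powers repeat with period 5 on this cycle, and 39 mod 5 = 4, so α^39(10) = α^4(10).
Stepping 4 places around the cycle: 10 → 6 → 8 → 9 → 3.

3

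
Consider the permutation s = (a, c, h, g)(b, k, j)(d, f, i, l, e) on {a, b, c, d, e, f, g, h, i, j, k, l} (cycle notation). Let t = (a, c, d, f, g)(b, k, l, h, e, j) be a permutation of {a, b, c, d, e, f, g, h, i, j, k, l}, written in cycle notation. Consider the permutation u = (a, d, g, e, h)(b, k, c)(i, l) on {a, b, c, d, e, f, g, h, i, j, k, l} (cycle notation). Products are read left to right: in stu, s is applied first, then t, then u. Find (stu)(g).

b

Chase g: s(g) = a; t(a) = c; u(c) = b. Hence (stu)(g) = b.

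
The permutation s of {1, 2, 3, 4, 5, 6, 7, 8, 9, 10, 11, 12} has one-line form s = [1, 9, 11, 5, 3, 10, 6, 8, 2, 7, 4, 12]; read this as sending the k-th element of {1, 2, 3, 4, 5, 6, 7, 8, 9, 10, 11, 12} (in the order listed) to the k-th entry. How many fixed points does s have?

3

The fixed points (elements with s(x) = x) are {1, 8, 12}, so there are 3.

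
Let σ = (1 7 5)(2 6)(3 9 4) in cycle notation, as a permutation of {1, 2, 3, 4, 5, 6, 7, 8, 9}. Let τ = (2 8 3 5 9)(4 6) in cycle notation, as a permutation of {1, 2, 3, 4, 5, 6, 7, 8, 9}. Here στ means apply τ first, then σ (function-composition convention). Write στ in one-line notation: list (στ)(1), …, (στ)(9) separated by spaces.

7 8 1 2 4 3 5 9 6

Chase each element through τ then σ: 1 → 1 → 7; 2 → 8 → 8; 3 → 5 → 1; 4 → 6 → 2; 5 → 9 → 4; 6 → 4 → 3; 7 → 7 → 5; 8 → 3 → 9; 9 → 2 → 6.
Collecting the images, στ = [7 8 1 2 4 3 5 9 6].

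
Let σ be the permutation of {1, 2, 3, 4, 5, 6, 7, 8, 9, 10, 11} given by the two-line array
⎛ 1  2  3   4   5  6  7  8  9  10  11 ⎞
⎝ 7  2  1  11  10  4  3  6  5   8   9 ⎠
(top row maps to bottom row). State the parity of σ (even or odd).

In disjoint-cycle form the cycle lengths are 7, 3, 1.
A cycle of length ℓ contributes ℓ−1 transpositions, so σ is a product of 6 + 2 = 8 transpositions — even.

even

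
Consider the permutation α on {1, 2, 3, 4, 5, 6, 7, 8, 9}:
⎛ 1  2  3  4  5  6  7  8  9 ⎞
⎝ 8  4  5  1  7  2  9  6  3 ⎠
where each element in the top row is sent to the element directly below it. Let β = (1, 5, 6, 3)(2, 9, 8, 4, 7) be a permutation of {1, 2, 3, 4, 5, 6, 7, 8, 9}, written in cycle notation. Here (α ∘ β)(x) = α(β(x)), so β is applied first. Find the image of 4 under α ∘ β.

9

(α ∘ β)(4) = α(β(4)). β(4) = 7, then α(7) = 9. So (α ∘ β)(4) = 9.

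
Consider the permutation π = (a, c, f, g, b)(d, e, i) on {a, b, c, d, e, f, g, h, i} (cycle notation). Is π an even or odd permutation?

even

The cycle lengths are 5, 3, 1.
A cycle is odd iff its length is even; π has 0 even-length cycles, so sgn(π) = (−1)^0 and π is even.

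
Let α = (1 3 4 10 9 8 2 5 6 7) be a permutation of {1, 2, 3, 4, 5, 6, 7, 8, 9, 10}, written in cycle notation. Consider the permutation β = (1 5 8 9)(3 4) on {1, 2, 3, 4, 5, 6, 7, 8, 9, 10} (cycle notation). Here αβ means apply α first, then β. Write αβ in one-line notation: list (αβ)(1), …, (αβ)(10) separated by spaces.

(αβ)(x) = β(α(x)). Computing each image: β(α(1)) = β(3) = 4, β(α(2)) = β(5) = 8, β(α(3)) = β(4) = 3, β(α(4)) = β(10) = 10, β(α(5)) = β(6) = 6, β(α(6)) = β(7) = 7, β(α(7)) = β(1) = 5, β(α(8)) = β(2) = 2, β(α(9)) = β(8) = 9, β(α(10)) = β(9) = 1.
Hence αβ = [4 8 3 10 6 7 5 2 9 1].

4 8 3 10 6 7 5 2 9 1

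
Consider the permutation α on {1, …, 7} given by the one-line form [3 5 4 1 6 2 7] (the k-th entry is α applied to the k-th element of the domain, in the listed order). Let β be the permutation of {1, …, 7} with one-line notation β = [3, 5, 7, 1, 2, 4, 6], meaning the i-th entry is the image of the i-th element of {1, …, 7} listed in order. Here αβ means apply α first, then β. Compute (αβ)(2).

First apply α: α(2) = 5, then β(5) = 2. Thus (αβ)(2) = 2.

2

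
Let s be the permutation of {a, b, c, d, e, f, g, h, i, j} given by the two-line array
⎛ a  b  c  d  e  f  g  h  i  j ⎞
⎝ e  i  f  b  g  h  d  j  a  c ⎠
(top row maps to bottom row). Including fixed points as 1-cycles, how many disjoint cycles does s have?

2

The cycle decomposition is (a e g d b i)(c f h j), which has 2 cycles (counting 1-cycles).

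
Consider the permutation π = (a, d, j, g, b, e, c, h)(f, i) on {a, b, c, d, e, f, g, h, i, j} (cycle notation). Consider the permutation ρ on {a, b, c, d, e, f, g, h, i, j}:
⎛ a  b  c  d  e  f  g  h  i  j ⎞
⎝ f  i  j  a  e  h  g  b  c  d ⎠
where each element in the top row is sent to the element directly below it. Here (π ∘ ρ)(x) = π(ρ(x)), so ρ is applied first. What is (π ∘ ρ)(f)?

(π ∘ ρ)(f) = π(ρ(f)). ρ(f) = h, then π(h) = a. So (π ∘ ρ)(f) = a.

a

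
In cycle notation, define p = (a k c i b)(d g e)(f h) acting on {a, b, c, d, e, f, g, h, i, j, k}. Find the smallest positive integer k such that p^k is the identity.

The disjoint cycles have lengths 5, 3, 2, 1.
Since disjoint cycles commute, ord(p) = lcm(5, 3, 2) = 30.

30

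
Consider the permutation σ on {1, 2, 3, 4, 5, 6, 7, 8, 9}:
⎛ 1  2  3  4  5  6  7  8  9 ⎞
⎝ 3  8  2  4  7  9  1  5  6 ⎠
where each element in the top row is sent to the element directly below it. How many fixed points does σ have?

1

The fixed points (elements with σ(x) = x) are {4}, so there is 1.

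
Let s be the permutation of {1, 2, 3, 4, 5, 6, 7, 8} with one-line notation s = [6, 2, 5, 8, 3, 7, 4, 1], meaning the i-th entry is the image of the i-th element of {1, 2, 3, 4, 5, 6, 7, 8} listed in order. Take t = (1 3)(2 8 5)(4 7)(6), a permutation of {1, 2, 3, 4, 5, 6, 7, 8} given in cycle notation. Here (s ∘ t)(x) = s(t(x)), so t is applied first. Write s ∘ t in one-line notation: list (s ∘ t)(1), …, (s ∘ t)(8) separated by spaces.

5 1 6 4 2 7 8 3

(s ∘ t)(x) = s(t(x)). Computing each image: s(t(1)) = s(3) = 5, s(t(2)) = s(8) = 1, s(t(3)) = s(1) = 6, s(t(4)) = s(7) = 4, s(t(5)) = s(2) = 2, s(t(6)) = s(6) = 7, s(t(7)) = s(4) = 8, s(t(8)) = s(5) = 3.
Hence s ∘ t = [5 1 6 4 2 7 8 3].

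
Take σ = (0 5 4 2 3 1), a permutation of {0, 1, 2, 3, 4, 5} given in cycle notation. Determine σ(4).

2

In the cycle (0 5 4 2 3 1), 4 is followed by 2, so σ(4) = 2.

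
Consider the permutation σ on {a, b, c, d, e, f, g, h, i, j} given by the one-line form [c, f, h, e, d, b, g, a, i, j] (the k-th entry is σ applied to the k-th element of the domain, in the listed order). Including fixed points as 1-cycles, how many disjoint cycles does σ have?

The cycle decomposition is (a, c, h)(b, f)(d, e)(g)(i)(j), which has 6 cycles (counting 1-cycles).

6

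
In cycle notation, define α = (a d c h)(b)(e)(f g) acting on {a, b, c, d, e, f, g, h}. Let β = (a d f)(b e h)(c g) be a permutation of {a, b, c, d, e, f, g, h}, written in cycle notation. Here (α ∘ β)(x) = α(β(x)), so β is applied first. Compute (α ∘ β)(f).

d

First apply β: β(f) = a, then α(a) = d. Thus (α ∘ β)(f) = d.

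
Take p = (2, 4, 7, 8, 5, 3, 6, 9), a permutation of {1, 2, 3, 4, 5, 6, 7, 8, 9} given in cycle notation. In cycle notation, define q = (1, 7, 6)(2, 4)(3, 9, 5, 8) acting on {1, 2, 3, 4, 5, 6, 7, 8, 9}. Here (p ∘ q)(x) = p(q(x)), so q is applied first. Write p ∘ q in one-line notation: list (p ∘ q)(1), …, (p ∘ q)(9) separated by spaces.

8 7 2 4 5 1 9 6 3

(p ∘ q)(x) = p(q(x)). Computing each image: p(q(1)) = p(7) = 8, p(q(2)) = p(4) = 7, p(q(3)) = p(9) = 2, p(q(4)) = p(2) = 4, p(q(5)) = p(8) = 5, p(q(6)) = p(1) = 1, p(q(7)) = p(6) = 9, p(q(8)) = p(3) = 6, p(q(9)) = p(5) = 3.
Hence p ∘ q = [8 7 2 4 5 1 9 6 3].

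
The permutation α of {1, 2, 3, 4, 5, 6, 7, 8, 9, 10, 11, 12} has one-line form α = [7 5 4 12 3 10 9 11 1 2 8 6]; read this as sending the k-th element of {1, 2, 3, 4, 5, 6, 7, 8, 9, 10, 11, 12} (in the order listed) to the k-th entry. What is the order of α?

42

Decomposing into disjoint cycles gives cycle lengths 7, 3, 2.
Since disjoint cycles commute, ord(α) = lcm(7, 3, 2) = 42.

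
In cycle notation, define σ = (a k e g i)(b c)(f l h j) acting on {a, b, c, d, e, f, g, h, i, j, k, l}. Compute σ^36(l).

l

l lies in the 4-cycle (f l h j).
Since the cycle has length 4, σ^36 acts on it the same as σ^0 (36 mod 4 = 0).
So σ^36(l) = l.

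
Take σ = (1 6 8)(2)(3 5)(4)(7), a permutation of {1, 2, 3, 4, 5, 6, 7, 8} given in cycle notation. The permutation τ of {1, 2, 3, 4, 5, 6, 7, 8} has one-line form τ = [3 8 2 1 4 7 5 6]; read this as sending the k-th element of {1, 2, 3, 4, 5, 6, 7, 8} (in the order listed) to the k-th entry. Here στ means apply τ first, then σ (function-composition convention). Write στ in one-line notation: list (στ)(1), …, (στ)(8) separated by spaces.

Chase each element through τ then σ: 1 → 3 → 5; 2 → 8 → 1; 3 → 2 → 2; 4 → 1 → 6; 5 → 4 → 4; 6 → 7 → 7; 7 → 5 → 3; 8 → 6 → 8.
So στ in one-line form is 5 1 2 6 4 7 3 8.

5 1 2 6 4 7 3 8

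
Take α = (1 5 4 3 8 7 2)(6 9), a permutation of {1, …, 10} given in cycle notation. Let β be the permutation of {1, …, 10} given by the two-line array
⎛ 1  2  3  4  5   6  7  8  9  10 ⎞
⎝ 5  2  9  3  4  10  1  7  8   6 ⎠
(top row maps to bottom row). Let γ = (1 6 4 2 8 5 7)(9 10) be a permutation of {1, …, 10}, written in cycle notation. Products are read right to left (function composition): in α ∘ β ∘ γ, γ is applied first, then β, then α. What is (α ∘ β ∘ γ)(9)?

9

Chase 9: γ(9) = 10; β(10) = 6; α(6) = 9. Hence (α ∘ β ∘ γ)(9) = 9.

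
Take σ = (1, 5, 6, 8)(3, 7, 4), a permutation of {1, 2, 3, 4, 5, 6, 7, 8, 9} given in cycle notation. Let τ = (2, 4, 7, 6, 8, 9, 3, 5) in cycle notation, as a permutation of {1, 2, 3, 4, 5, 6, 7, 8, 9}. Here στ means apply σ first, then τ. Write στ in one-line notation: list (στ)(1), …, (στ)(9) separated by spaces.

For each element, apply σ then τ: 1 → 5 → 2; 2 → 2 → 4; 3 → 7 → 6; 4 → 3 → 5; 5 → 6 → 8; 6 → 8 → 9; 7 → 4 → 7; 8 → 1 → 1; 9 → 9 → 3.
Collecting the images, στ = [2 4 6 5 8 9 7 1 3].

2 4 6 5 8 9 7 1 3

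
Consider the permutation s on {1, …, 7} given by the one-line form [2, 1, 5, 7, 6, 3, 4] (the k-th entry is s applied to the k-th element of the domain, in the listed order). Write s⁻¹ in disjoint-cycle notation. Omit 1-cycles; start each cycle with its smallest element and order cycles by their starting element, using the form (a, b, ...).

The cycle decomposition of s is (1, 2)(3, 5, 6)(4, 7).
Reversing each cycle (and rotating so the smallest element leads) gives s⁻¹ = (1, 2)(3, 6, 5)(4, 7).

(1, 2)(3, 6, 5)(4, 7)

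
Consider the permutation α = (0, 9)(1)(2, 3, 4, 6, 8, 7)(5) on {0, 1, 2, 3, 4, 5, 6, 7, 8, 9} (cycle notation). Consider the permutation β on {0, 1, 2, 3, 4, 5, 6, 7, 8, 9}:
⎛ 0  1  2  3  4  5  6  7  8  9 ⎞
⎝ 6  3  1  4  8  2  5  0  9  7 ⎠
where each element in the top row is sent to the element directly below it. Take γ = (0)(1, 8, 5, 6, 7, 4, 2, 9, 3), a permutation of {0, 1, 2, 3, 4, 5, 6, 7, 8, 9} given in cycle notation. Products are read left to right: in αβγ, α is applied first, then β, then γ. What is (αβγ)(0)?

4

(αβγ)(0) = γ(β(α(0))). α(0) = 9, then β(9) = 7, then γ(7) = 4, so the result is 4.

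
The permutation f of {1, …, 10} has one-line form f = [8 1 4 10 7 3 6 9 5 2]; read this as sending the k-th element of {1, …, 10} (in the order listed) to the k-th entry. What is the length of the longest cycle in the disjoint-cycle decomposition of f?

10

Decomposing into disjoint cycles gives (1, 8, 9, 5, 7, 6, 3, 4, 10, 2); the longest has length 10.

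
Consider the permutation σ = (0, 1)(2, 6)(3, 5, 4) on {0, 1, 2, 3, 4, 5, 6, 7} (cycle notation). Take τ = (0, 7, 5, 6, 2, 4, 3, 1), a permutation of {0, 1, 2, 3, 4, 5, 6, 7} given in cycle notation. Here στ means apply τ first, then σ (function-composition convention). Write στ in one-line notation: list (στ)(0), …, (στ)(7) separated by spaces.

7 1 3 0 5 2 6 4

(στ)(x) = σ(τ(x)). Computing each image: σ(τ(0)) = σ(7) = 7, σ(τ(1)) = σ(0) = 1, σ(τ(2)) = σ(4) = 3, σ(τ(3)) = σ(1) = 0, σ(τ(4)) = σ(3) = 5, σ(τ(5)) = σ(6) = 2, σ(τ(6)) = σ(2) = 6, σ(τ(7)) = σ(5) = 4.
Hence στ = [7 1 3 0 5 2 6 4].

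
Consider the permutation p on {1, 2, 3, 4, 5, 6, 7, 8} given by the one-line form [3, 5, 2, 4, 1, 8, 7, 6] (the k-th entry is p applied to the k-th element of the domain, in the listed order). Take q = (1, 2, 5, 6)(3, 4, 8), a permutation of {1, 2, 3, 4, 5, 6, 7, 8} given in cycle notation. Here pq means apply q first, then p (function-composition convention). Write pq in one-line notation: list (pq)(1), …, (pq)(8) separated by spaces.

5 1 4 6 8 3 7 2

Chase each element through q then p: 1 → 2 → 5; 2 → 5 → 1; 3 → 4 → 4; 4 → 8 → 6; 5 → 6 → 8; 6 → 1 → 3; 7 → 7 → 7; 8 → 3 → 2.
Collecting the images, pq = [5 1 4 6 8 3 7 2].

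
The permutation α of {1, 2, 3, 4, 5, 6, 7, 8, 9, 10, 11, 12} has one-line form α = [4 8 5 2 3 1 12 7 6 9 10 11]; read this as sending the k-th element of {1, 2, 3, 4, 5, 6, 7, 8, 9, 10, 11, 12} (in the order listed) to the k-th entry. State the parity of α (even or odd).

In disjoint-cycle form the cycle lengths are 10, 2.
A cycle of length ℓ contributes ℓ−1 transpositions, so α is a product of 9 + 1 = 10 transpositions — even.

even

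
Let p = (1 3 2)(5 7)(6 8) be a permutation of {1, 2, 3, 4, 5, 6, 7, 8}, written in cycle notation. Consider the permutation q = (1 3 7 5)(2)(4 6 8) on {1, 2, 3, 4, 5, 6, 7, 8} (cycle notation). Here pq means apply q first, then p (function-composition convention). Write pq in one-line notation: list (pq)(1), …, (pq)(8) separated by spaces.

For each element, apply q then p: 1 → 3 → 2; 2 → 2 → 1; 3 → 7 → 5; 4 → 6 → 8; 5 → 1 → 3; 6 → 8 → 6; 7 → 5 → 7; 8 → 4 → 4.
So pq in one-line form is 2 1 5 8 3 6 7 4.

2 1 5 8 3 6 7 4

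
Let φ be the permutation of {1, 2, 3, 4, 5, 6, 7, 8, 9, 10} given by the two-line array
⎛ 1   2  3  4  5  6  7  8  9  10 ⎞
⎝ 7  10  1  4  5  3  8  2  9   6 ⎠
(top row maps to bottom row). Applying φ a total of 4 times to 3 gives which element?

Tracing 3 → 1 → … returns to 3 after 7 steps, so 3 lies in a 7-cycle (1 7 8 2 10 6 3).
Advancing 4 steps from 3: 3 → 1 → 7 → 8 → 2.

2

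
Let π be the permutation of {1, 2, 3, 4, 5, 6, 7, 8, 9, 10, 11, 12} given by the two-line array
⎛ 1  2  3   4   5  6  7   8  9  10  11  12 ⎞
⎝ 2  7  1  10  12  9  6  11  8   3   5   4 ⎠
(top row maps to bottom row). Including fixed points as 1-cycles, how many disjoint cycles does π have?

The cycle decomposition is (1 2 7 6 9 8 11 5 12 4 10 3), which has 1 cycle (counting 1-cycles).

1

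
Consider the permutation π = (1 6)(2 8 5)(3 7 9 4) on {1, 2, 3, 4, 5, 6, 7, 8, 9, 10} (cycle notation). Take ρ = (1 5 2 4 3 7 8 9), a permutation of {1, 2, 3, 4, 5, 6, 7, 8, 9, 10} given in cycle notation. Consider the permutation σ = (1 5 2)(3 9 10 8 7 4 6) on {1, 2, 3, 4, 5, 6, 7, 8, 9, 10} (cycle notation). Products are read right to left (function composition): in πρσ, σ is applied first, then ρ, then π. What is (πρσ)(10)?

4

Apply the permutations in order: σ(10) = 8, then ρ(8) = 9, then π(9) = 4. So (πρσ)(10) = 4.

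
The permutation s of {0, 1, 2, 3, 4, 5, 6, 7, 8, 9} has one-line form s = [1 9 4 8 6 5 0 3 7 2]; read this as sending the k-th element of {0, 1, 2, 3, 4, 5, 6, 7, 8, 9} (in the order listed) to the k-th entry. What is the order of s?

6

The disjoint-cycle form of s has cycle lengths 6, 3, 1.
Since disjoint cycles commute, ord(s) = lcm(6, 3) = 6.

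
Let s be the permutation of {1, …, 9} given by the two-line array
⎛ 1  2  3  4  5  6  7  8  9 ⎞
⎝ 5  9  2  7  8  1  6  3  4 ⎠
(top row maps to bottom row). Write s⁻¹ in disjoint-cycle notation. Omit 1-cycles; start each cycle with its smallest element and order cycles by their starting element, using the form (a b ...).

The cycle decomposition of s is (1 5 8 3 2 9 4 7 6).
The inverse reverses every cycle; in canonical form, s⁻¹ = (1 6 7 4 9 2 3 8 5).

(1 6 7 4 9 2 3 8 5)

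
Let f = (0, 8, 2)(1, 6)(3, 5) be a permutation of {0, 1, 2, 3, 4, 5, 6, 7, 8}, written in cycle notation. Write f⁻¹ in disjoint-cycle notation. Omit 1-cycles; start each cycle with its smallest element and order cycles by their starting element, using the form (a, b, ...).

(0, 2, 8)(1, 6)(3, 5)

Inverting a permutation written in cycle notation just reverses the order within every cycle.
Reversing each cycle of f and rotating so the smallest element leads gives (0, 2, 8)(1, 6)(3, 5).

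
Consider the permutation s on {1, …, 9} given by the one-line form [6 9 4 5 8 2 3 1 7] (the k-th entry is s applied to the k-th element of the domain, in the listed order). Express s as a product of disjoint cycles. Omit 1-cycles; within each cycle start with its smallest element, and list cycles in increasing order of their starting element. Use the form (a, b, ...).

From 1: 1 → 6 → 2 → 9 → 7 → 3 → 4 → 5 → 8 → 1, closing the cycle (1, 6, 2, 9, 7, 3, 4, 5, 8).
Repeating from the next unused element and collecting all non-trivial cycles gives (1, 6, 2, 9, 7, 3, 4, 5, 8).

(1, 6, 2, 9, 7, 3, 4, 5, 8)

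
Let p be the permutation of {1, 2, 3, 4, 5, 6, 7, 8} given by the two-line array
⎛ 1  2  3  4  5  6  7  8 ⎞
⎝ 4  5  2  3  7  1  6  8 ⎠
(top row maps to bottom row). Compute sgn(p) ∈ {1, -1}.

1

In disjoint-cycle form the cycle lengths are 7, 1.
A cycle of length ℓ contributes ℓ−1 transpositions, so p is a product of 6 transpositions — even.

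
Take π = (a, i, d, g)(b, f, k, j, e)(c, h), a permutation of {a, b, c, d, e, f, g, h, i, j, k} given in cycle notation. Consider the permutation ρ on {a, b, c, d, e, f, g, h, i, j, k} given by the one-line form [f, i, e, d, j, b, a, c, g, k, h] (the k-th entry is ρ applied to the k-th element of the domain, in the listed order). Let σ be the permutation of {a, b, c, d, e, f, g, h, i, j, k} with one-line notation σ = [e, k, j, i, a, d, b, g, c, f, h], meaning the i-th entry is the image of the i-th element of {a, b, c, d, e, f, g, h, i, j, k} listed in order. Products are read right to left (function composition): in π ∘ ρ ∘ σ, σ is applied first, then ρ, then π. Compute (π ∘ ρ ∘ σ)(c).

j

Chase c: σ(c) = j; ρ(j) = k; π(k) = j. Hence (π ∘ ρ ∘ σ)(c) = j.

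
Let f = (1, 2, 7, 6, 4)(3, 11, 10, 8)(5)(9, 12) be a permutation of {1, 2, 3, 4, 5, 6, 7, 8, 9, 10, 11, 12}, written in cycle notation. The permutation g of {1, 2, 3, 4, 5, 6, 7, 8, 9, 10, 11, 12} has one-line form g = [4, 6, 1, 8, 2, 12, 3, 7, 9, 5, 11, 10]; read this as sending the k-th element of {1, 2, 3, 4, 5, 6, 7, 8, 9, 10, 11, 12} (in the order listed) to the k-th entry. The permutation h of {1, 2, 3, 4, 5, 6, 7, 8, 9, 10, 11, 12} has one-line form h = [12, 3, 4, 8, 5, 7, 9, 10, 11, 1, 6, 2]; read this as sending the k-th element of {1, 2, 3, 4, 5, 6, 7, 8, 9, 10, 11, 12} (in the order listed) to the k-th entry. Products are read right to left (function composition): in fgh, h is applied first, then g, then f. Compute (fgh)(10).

Apply the permutations in order: h(10) = 1, then g(1) = 4, then f(4) = 1. So (fgh)(10) = 1.

1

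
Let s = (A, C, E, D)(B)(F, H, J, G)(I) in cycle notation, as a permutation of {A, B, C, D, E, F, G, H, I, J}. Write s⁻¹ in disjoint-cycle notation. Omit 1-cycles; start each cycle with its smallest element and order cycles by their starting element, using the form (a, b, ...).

(A, D, E, C)(F, G, J, H)

Inverting a permutation written in cycle notation just reverses the order within every cycle.
Reversing each cycle of s and rotating so the smallest element leads gives (A, D, E, C)(F, G, J, H).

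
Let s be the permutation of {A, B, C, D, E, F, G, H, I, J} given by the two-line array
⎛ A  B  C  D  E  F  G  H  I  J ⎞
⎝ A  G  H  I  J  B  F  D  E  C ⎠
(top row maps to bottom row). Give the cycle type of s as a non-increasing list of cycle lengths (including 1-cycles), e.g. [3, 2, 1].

The disjoint cycles are (A)(B, G, F)(C, H, D, I, E, J), with lengths 6, 3, 1 in non-increasing order.

[6, 3, 1]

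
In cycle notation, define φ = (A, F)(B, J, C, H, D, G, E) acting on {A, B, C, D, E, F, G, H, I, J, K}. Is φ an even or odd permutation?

The cycle lengths are 7, 2, 1, 1.
A cycle is odd iff its length is even; φ has 1 even-length cycle, so sgn(φ) = (−1)^1 and φ is odd.

odd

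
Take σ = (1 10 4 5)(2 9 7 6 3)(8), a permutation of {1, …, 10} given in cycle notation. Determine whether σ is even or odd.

The cycle lengths are 5, 4, 1.
A cycle is odd iff its length is even; σ has 1 even-length cycle, so sgn(σ) = (−1)^1 and σ is odd.

odd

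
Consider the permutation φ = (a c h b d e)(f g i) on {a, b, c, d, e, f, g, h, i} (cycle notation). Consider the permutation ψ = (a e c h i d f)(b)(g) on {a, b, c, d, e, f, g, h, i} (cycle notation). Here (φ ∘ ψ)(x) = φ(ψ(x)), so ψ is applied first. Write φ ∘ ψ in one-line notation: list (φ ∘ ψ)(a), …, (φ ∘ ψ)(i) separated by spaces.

(φ ∘ ψ)(x) = φ(ψ(x)). Computing each image: φ(ψ(a)) = φ(e) = a, φ(ψ(b)) = φ(b) = d, φ(ψ(c)) = φ(h) = b, φ(ψ(d)) = φ(f) = g, φ(ψ(e)) = φ(c) = h, φ(ψ(f)) = φ(a) = c, φ(ψ(g)) = φ(g) = i, φ(ψ(h)) = φ(i) = f, φ(ψ(i)) = φ(d) = e.
Hence φ ∘ ψ = [a d b g h c i f e].

a d b g h c i f e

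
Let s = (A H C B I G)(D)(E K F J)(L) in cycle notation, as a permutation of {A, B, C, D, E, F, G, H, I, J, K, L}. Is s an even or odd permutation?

even

The cycle lengths are 6, 4, 1, 1.
A cycle is odd iff its length is even; s has 2 even-length cycles, so sgn(s) = (−1)^2 and s is even.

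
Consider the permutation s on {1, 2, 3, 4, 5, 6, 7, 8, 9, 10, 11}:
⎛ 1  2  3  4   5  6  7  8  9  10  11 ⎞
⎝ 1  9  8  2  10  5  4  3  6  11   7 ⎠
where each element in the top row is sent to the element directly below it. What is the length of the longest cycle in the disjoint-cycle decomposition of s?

Decomposing into disjoint cycles gives (2, 9, 6, 5, 10, 11, 7, 4)(3, 8); the longest has length 8.

8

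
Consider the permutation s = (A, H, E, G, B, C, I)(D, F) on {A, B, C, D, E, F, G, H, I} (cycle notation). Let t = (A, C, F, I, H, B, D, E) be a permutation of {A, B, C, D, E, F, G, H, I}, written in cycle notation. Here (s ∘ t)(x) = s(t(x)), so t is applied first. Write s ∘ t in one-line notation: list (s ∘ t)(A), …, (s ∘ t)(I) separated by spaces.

I F D G H A B C E

(s ∘ t)(x) = s(t(x)). Computing each image: s(t(A)) = s(C) = I, s(t(B)) = s(D) = F, s(t(C)) = s(F) = D, s(t(D)) = s(E) = G, s(t(E)) = s(A) = H, s(t(F)) = s(I) = A, s(t(G)) = s(G) = B, s(t(H)) = s(B) = C, s(t(I)) = s(H) = E.
Hence s ∘ t = [I F D G H A B C E].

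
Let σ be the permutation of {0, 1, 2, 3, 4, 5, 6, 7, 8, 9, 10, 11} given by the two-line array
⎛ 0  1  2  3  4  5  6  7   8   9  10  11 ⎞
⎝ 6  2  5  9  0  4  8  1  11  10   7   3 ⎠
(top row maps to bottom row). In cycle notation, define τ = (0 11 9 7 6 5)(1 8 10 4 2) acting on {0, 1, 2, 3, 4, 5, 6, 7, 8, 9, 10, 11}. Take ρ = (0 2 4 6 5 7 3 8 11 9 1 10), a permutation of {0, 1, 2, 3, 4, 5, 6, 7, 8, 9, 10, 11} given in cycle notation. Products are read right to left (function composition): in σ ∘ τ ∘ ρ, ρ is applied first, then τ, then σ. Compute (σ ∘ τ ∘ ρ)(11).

1

(σ ∘ τ ∘ ρ)(11) = σ(τ(ρ(11))). ρ(11) = 9, then τ(9) = 7, then σ(7) = 1, so the result is 1.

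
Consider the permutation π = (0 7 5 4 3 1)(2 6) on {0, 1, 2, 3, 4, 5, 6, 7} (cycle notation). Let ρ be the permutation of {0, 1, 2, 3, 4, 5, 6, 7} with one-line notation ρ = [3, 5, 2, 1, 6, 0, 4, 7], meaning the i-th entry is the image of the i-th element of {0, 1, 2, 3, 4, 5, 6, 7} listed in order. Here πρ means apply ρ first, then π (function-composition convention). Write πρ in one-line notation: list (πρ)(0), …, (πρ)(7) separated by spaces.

(πρ)(x) = π(ρ(x)). Computing each image: π(ρ(0)) = π(3) = 1, π(ρ(1)) = π(5) = 4, π(ρ(2)) = π(2) = 6, π(ρ(3)) = π(1) = 0, π(ρ(4)) = π(6) = 2, π(ρ(5)) = π(0) = 7, π(ρ(6)) = π(4) = 3, π(ρ(7)) = π(7) = 5.
Hence πρ = [1 4 6 0 2 7 3 5].

1 4 6 0 2 7 3 5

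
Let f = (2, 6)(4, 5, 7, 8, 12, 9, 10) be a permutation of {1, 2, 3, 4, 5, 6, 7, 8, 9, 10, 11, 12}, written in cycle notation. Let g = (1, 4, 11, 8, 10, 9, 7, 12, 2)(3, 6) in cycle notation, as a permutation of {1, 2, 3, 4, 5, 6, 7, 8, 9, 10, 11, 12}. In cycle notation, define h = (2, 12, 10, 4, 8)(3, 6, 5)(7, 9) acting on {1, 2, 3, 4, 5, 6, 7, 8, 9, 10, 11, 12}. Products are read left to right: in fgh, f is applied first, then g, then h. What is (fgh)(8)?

Apply the permutations in order: f(8) = 12, then g(12) = 2, then h(2) = 12. So (fgh)(8) = 12.

12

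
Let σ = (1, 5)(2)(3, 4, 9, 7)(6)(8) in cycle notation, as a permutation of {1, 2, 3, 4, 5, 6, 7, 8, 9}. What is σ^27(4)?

3

4 lies in the 4-cycle (3, 4, 9, 7).
Powers repeat with period 4 on this cycle, and 27 mod 4 = 3, so σ^27(4) = σ^3(4).
Advancing 3 steps from 4: 4 → 9 → 7 → 3.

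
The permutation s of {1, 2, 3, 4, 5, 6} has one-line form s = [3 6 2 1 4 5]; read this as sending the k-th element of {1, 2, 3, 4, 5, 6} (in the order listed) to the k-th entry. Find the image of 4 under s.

4 is element number 4 of the domain, and entry number 4 of the one-line form is 1, so s(4) = 1.

1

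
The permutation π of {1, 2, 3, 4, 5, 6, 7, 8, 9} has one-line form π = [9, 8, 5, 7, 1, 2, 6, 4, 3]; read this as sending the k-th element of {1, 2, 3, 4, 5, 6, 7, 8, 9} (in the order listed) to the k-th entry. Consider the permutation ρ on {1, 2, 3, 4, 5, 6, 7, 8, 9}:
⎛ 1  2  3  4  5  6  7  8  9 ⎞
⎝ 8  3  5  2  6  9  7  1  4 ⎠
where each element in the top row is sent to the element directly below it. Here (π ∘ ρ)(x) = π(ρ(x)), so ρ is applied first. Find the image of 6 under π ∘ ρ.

ρ(6) = 9, then π(9) = 3; composing gives (π ∘ ρ)(6) = 3.

3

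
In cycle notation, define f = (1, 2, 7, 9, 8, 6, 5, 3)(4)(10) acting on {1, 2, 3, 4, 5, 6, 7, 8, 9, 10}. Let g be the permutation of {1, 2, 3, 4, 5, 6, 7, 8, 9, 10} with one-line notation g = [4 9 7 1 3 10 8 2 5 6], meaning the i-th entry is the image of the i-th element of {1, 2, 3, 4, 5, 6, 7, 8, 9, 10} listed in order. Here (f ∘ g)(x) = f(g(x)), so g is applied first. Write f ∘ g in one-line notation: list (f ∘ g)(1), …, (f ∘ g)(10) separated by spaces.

For each element, apply g then f: 1 → 4 → 4; 2 → 9 → 8; 3 → 7 → 9; 4 → 1 → 2; 5 → 3 → 1; 6 → 10 → 10; 7 → 8 → 6; 8 → 2 → 7; 9 → 5 → 3; 10 → 6 → 5.
So f ∘ g in one-line form is 4 8 9 2 1 10 6 7 3 5.

4 8 9 2 1 10 6 7 3 5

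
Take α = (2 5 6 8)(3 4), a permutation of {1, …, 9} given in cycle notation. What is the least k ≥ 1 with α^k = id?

The disjoint cycles have lengths 4, 2, 1, 1, 1.
Since disjoint cycles commute, ord(α) = lcm(4, 2) = 4.

4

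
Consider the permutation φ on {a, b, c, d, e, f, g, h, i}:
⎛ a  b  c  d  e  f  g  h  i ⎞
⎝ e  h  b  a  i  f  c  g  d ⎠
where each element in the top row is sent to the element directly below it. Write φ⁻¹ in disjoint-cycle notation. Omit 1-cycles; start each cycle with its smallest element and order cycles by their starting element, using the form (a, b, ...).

(a, d, i, e)(b, c, g, h)

The cycle decomposition of φ is (a, e, i, d)(b, h, g, c).
The inverse reverses every cycle; in canonical form, φ⁻¹ = (a, d, i, e)(b, c, g, h).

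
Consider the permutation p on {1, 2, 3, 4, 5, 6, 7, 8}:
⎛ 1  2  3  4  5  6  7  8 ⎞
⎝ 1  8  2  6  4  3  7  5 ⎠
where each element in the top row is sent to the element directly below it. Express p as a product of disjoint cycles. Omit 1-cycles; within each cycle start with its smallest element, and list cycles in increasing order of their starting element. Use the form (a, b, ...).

From 2: 2 → 8 → 5 → 4 → 6 → 3 → 2, closing the cycle (2, 8, 5, 4, 6, 3).
Continuing from each remaining unvisited element yields (2, 8, 5, 4, 6, 3).

(2, 8, 5, 4, 6, 3)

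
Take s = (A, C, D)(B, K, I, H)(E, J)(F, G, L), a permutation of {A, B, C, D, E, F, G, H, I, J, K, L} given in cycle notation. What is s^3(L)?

L lies in the 3-cycle (F, G, L).
Since the cycle has length 3, s^3 acts on it the same as s^0 (3 mod 3 = 0).
So s^3(L) = L.

L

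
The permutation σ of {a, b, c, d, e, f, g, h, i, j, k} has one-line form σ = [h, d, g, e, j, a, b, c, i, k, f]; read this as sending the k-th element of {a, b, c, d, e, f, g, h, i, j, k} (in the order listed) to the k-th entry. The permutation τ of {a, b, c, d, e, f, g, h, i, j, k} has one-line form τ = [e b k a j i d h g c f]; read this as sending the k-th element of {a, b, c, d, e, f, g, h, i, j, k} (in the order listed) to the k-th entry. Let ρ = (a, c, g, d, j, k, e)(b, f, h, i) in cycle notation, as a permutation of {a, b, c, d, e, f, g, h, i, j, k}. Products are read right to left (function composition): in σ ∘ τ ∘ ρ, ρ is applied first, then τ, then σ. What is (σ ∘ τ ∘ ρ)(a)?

f

Chase a: ρ(a) = c; τ(c) = k; σ(k) = f. Hence (σ ∘ τ ∘ ρ)(a) = f.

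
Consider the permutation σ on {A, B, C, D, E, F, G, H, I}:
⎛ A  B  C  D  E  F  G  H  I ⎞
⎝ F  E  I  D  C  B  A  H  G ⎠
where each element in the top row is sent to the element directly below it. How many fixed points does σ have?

2

The fixed points (elements with σ(x) = x) are {D, H}, so there are 2.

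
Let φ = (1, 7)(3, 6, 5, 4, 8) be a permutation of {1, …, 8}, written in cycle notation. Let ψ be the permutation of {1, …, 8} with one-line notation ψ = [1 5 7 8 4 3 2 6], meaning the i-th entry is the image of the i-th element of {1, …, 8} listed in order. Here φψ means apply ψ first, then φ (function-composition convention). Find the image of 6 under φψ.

First apply ψ: ψ(6) = 3, then φ(3) = 6. Thus (φψ)(6) = 6.

6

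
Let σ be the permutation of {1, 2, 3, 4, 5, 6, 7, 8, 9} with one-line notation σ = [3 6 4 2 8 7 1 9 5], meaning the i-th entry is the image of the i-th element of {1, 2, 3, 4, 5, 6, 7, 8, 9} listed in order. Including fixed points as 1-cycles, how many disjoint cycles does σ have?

The cycle decomposition is (1 3 4 2 6 7)(5 8 9), which has 2 cycles (counting 1-cycles).

2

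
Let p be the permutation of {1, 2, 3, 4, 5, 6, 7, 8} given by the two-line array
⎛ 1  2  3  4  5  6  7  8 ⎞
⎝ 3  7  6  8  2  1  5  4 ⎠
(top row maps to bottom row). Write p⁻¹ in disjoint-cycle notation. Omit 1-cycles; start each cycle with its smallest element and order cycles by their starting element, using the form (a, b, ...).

(1, 6, 3)(2, 5, 7)(4, 8)

First write p in disjoint cycles: (1, 3, 6)(2, 7, 5)(4, 8).
Reversing each cycle (and rotating so the smallest element leads) gives p⁻¹ = (1, 6, 3)(2, 5, 7)(4, 8).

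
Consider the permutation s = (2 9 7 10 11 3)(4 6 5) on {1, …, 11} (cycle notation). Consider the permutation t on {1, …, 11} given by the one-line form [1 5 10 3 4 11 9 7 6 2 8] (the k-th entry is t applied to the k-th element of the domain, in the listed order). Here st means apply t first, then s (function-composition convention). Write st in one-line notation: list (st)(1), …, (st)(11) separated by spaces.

(st)(x) = s(t(x)). Computing each image: s(t(1)) = s(1) = 1, s(t(2)) = s(5) = 4, s(t(3)) = s(10) = 11, s(t(4)) = s(3) = 2, s(t(5)) = s(4) = 6, s(t(6)) = s(11) = 3, s(t(7)) = s(9) = 7, s(t(8)) = s(7) = 10, s(t(9)) = s(6) = 5, s(t(10)) = s(2) = 9, s(t(11)) = s(8) = 8.
Hence st = [1 4 11 2 6 3 7 10 5 9 8].

1 4 11 2 6 3 7 10 5 9 8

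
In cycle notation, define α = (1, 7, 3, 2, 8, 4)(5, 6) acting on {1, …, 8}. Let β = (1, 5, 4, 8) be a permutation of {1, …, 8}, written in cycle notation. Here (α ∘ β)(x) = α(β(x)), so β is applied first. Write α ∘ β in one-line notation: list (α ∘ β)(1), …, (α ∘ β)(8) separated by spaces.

6 8 2 4 1 5 3 7

Chase each element through β then α: 1 → 5 → 6; 2 → 2 → 8; 3 → 3 → 2; 4 → 8 → 4; 5 → 4 → 1; 6 → 6 → 5; 7 → 7 → 3; 8 → 1 → 7.
So α ∘ β in one-line form is 6 8 2 4 1 5 3 7.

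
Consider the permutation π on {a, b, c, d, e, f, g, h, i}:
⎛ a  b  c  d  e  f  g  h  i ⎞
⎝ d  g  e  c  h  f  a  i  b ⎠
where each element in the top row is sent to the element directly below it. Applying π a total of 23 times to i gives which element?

h

Tracing i → b → … returns to i after 8 steps, so i lies in an 8-cycle (a, d, c, e, h, i, b, g).
On an 8-cycle, π^8 is the identity, so π^23 = π^7 there (23 ≡ 7 mod 8).
Advancing 7 steps from i: i → b → g → a → d → c → e → h.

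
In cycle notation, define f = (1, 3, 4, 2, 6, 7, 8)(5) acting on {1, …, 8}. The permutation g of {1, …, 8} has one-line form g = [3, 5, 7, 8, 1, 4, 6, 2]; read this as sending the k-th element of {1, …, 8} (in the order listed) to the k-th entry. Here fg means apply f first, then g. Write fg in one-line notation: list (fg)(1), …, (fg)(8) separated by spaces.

7 4 8 5 1 6 2 3

Chase each element through f then g: 1 → 3 → 7; 2 → 6 → 4; 3 → 4 → 8; 4 → 2 → 5; 5 → 5 → 1; 6 → 7 → 6; 7 → 8 → 2; 8 → 1 → 3.
So fg in one-line form is 7 4 8 5 1 6 2 3.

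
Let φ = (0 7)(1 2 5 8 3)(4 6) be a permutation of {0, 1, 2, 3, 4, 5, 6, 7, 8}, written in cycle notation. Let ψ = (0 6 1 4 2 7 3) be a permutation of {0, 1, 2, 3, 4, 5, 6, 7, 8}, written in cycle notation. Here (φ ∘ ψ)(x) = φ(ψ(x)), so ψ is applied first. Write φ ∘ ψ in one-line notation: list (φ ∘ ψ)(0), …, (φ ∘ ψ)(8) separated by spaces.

(φ ∘ ψ)(x) = φ(ψ(x)). Computing each image: φ(ψ(0)) = φ(6) = 4, φ(ψ(1)) = φ(4) = 6, φ(ψ(2)) = φ(7) = 0, φ(ψ(3)) = φ(0) = 7, φ(ψ(4)) = φ(2) = 5, φ(ψ(5)) = φ(5) = 8, φ(ψ(6)) = φ(1) = 2, φ(ψ(7)) = φ(3) = 1, φ(ψ(8)) = φ(8) = 3.
Hence φ ∘ ψ = [4 6 0 7 5 8 2 1 3].

4 6 0 7 5 8 2 1 3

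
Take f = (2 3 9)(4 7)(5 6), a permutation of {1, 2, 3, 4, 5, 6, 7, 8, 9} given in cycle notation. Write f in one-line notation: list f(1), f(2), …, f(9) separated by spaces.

Image by image: 1→1, 2→3, 3→9, 4→7, 5→6, 6→5, 7→4, 8→8, 9→2.
Listing these in domain order gives 1 3 9 7 6 5 4 8 2.

1 3 9 7 6 5 4 8 2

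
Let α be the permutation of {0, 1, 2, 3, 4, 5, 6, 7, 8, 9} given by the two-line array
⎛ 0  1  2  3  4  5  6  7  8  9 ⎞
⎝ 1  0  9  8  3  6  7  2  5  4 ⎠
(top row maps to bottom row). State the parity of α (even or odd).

even

In disjoint-cycle form the cycle lengths are 8, 2.
A cycle of length ℓ contributes ℓ−1 transpositions, so α is a product of 7 + 1 = 8 transpositions — even.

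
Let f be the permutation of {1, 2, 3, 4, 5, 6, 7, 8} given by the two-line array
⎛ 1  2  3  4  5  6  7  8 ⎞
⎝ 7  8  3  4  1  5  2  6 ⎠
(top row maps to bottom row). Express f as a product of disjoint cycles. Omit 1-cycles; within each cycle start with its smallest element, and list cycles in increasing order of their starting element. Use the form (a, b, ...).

From 1: 1 → 7 → 2 → 8 → 6 → 5 → 1, closing the cycle (1, 7, 2, 8, 6, 5).
Continuing from each remaining unvisited element yields (1, 7, 2, 8, 6, 5).

(1, 7, 2, 8, 6, 5)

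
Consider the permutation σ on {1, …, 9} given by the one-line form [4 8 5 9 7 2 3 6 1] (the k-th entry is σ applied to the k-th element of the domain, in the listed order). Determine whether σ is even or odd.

even

In disjoint-cycle form the cycle lengths are 3, 3, 3.
A cycle of length ℓ contributes ℓ−1 transpositions, so σ is a product of 2 + 2 + 2 = 6 transpositions — even.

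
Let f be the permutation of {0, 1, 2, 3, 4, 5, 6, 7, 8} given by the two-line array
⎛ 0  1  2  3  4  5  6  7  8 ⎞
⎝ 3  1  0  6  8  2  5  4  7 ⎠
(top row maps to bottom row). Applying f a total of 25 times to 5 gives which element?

Tracing 5 → 2 → … returns to 5 after 5 steps, so 5 lies in a 5-cycle (0, 3, 6, 5, 2).
On a 5-cycle, f^5 is the identity, so f^25 = f^0 there (25 ≡ 0 mod 5).
So f^25(5) = 5.

5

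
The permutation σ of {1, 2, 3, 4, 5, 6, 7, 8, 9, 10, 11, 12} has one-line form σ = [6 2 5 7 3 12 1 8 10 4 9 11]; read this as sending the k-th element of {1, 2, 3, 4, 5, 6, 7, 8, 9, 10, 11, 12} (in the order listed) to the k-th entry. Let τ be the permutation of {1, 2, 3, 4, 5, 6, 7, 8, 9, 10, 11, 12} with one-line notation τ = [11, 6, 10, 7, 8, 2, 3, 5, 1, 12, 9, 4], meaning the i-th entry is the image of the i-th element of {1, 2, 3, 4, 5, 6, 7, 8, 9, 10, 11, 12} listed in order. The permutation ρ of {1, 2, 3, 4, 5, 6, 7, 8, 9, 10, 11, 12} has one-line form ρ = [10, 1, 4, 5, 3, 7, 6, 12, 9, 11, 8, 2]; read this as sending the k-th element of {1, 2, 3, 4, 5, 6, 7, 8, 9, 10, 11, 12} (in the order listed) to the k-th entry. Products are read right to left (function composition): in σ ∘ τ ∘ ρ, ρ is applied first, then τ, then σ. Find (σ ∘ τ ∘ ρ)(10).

Chase 10: ρ(10) = 11; τ(11) = 9; σ(9) = 10. Hence (σ ∘ τ ∘ ρ)(10) = 10.

10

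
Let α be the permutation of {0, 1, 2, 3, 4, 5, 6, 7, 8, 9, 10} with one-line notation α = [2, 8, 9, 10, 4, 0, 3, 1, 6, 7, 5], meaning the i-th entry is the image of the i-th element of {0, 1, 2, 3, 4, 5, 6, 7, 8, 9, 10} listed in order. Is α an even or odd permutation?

odd

In disjoint-cycle form the cycle lengths are 10, 1.
A cycle of length ℓ contributes ℓ−1 transpositions, so α is a product of 9 transpositions — odd.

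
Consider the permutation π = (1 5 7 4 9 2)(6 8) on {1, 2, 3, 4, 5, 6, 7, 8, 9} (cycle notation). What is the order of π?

6

The disjoint cycles have lengths 6, 2, 1.
Since disjoint cycles commute, ord(π) = lcm(6, 2) = 6.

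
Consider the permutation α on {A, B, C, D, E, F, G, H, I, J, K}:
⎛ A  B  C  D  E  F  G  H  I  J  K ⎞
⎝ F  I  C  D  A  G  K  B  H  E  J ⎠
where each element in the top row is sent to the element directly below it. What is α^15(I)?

Tracing I → H → … returns to I after 3 steps, so I lies in a 3-cycle (B, I, H).
Powers repeat with period 3 on this cycle, and 15 mod 3 = 0, so α^15(I) = α^0(I).
So α^15(I) = I.

I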